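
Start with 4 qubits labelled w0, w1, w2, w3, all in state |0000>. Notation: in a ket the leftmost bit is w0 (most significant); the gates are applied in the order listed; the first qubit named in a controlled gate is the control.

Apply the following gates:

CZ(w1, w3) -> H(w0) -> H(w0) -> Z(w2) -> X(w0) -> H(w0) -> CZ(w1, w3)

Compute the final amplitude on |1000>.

The amplitude on |1000> is -sqrt(2)/2.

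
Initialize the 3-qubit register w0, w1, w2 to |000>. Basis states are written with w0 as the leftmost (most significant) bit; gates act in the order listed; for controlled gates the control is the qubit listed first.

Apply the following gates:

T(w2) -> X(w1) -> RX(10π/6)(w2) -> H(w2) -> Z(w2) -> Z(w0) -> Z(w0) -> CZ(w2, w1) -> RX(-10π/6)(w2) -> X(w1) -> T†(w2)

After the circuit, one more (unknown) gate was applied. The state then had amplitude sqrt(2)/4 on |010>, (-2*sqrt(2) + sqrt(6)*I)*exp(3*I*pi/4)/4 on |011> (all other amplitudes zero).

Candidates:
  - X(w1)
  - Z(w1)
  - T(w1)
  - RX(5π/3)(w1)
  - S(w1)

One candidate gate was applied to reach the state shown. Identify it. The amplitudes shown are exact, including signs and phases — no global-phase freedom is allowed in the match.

It was X(w1) that produced the state shown.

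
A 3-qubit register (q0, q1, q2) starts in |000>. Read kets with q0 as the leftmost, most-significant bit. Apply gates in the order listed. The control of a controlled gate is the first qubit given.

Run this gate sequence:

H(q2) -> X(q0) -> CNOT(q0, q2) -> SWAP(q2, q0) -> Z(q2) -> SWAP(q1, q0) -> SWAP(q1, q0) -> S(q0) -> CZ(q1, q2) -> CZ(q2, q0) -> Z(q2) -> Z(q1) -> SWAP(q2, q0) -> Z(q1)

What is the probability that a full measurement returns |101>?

The probability of measuring |101> is 1/2.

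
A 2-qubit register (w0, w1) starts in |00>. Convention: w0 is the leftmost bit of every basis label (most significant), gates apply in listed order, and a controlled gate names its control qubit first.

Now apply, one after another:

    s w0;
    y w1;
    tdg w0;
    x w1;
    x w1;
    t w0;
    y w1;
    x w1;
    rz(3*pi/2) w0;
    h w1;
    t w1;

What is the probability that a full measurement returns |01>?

The probability of measuring |01> is 1/2. Key observation: gates 2-7 undo each other exactly, leaving only the rest of the circuit to track.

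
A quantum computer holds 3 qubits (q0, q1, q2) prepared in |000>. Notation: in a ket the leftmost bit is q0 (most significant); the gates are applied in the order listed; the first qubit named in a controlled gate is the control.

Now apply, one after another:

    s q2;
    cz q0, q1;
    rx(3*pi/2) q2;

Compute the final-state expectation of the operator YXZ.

The expectation value of YXZ is 0.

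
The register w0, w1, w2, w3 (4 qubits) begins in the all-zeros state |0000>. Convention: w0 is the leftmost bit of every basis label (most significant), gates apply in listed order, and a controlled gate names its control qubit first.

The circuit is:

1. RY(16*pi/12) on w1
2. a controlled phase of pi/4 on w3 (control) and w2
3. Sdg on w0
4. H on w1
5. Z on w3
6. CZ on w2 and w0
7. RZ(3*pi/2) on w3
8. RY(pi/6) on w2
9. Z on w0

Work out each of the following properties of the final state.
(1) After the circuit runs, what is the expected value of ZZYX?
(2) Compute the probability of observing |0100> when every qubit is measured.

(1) In the final state, ZZYX has expectation 0.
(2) A full measurement returns |0100> with probability sqrt(3)/4 + 7/16.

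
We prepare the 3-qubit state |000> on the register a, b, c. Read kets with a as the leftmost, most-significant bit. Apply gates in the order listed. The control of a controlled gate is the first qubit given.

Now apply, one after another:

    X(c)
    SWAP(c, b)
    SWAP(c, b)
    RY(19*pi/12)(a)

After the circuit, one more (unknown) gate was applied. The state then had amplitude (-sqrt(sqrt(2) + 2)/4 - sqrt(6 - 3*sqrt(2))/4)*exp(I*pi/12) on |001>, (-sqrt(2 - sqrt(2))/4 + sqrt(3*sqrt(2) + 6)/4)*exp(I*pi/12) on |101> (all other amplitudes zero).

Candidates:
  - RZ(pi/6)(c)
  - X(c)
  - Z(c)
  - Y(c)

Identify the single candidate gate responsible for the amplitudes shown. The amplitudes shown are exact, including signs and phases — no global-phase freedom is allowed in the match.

The unique candidate consistent with the amplitudes is RZ(pi/6)(c).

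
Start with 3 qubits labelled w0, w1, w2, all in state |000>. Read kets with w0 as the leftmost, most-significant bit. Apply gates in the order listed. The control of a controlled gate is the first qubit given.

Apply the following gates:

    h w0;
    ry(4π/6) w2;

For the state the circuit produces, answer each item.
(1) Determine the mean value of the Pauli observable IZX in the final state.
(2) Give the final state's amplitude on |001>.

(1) In the final state, IZX has expectation sqrt(3)/2.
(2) The amplitude on |001> is sqrt(6)/4.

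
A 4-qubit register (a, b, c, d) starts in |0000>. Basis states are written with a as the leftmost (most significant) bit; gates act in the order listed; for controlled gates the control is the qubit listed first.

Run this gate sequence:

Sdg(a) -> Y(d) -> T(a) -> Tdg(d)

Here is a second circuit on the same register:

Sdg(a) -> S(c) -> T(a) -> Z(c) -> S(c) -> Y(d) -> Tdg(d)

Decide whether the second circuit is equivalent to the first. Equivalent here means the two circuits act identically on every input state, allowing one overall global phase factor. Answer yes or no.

Yes — the two circuits implement the same unitary up to a global phase.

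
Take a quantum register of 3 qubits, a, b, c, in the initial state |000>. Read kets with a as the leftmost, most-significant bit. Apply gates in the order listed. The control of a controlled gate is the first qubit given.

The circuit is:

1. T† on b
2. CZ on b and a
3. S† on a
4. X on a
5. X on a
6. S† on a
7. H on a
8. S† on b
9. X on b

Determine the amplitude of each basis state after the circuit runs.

The resulting statevector has amplitude sqrt(2)/2 on |010>, sqrt(2)/2 on |110>, and 0 on every other basis state.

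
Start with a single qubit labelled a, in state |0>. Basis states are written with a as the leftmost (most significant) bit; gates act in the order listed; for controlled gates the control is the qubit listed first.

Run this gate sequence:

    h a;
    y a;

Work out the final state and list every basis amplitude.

The final amplitudes are -sqrt(2)*I/2 on |0>, sqrt(2)*I/2 on |1>.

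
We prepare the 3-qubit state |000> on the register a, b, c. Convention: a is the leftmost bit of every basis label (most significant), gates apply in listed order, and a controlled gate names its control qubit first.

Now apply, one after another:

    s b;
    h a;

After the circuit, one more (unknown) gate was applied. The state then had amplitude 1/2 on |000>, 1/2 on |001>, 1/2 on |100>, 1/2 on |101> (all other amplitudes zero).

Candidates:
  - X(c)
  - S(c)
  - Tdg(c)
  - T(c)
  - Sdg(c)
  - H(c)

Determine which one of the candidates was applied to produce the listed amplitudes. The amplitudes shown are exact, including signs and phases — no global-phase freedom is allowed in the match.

The unique candidate consistent with the amplitudes is H(c).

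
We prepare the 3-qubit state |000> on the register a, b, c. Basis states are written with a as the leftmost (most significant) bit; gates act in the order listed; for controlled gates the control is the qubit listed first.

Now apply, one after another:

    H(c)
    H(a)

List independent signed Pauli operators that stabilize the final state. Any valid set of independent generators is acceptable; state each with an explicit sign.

One valid set of independent stabilizer generators is +XII, +IIX, +IZI (any independent generating set of the same group is equally correct).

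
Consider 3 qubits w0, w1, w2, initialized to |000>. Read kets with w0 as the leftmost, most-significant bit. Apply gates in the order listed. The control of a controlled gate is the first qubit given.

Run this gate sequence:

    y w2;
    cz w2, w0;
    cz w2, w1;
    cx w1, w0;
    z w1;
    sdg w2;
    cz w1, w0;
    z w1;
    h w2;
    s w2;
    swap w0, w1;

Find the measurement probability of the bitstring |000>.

A full measurement returns |000> with probability 1/2.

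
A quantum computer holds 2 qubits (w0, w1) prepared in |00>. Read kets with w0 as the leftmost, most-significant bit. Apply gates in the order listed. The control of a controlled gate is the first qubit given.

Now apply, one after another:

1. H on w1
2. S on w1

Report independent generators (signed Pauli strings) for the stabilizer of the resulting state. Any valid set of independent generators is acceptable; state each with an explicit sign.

The final state is stabilized by the group generated by +IY, +ZI; other independent generating sets are equally valid.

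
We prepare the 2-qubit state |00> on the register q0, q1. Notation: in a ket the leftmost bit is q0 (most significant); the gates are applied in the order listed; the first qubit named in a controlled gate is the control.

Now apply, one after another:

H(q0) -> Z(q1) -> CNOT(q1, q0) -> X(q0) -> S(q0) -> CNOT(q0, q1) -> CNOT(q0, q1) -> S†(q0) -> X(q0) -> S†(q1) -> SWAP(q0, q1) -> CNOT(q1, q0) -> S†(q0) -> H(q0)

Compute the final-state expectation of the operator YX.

The expectation value of YX is 1. Key observation: the block from step 4 through step 9 cancels to the identity and can be dropped.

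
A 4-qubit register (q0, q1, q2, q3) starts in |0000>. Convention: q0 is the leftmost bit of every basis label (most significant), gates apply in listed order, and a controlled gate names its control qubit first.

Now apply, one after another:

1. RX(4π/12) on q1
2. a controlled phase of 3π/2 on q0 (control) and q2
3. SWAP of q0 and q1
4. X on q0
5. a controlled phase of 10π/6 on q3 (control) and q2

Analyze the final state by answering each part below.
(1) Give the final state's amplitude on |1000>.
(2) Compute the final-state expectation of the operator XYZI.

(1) The amplitude on |1000> is sqrt(3)/2.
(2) In the final state, XYZI has expectation 0.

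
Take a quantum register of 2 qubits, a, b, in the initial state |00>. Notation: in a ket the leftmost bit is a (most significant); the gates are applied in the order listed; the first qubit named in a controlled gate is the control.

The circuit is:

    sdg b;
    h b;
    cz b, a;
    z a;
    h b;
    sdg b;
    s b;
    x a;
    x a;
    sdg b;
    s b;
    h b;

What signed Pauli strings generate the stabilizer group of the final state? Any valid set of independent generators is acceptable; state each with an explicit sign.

One valid set of independent stabilizer generators is +IX, +ZI (any independent generating set of the same group is equally correct). Key observation: gates 5-12 undo each other exactly, leaving only the rest of the circuit to track.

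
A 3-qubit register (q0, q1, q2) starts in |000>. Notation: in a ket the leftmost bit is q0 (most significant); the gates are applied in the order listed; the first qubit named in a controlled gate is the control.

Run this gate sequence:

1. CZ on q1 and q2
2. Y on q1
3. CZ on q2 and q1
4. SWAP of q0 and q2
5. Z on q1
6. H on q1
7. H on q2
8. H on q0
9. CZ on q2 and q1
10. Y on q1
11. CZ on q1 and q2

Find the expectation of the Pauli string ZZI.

The observable ZZI averages to 0.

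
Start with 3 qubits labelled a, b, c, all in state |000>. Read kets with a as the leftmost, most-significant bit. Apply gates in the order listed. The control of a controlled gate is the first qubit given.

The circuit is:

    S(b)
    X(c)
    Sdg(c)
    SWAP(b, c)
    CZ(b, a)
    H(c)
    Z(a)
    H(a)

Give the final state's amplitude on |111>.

|111> carries amplitude -I/2 in the final state.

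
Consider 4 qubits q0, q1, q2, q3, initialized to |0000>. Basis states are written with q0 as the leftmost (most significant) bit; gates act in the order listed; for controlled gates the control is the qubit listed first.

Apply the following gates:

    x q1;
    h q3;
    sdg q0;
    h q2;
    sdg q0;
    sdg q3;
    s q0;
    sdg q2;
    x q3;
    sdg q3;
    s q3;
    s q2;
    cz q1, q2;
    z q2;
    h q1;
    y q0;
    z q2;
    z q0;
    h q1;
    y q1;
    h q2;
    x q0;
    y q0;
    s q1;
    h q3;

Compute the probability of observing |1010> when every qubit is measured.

Outcome |1010> occurs with probability 1/2.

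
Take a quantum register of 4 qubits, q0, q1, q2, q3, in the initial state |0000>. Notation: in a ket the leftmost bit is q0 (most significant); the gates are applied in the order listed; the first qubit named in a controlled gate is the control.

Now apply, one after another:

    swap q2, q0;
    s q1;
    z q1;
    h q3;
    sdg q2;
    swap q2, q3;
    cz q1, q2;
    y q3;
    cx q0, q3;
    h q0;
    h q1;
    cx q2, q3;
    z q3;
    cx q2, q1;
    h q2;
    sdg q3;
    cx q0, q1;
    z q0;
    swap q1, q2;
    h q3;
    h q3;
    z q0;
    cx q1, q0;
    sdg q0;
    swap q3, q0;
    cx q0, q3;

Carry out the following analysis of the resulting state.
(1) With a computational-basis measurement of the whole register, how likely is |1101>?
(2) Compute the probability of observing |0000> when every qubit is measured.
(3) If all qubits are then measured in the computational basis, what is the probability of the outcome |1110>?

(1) A full measurement returns |1101> with probability 1/16.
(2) The probability of measuring |0000> is 1/16.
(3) Outcome |1110> occurs with probability 1/16.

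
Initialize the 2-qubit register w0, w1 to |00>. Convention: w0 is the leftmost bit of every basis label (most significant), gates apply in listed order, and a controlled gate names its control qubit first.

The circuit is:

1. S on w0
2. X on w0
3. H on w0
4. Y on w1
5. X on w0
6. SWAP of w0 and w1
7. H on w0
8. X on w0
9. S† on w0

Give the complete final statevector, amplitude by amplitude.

After the circuit, the state carries amplitude I/2 on |00>, -I/2 on |01>, -1/2 on |10>, 1/2 on |11>.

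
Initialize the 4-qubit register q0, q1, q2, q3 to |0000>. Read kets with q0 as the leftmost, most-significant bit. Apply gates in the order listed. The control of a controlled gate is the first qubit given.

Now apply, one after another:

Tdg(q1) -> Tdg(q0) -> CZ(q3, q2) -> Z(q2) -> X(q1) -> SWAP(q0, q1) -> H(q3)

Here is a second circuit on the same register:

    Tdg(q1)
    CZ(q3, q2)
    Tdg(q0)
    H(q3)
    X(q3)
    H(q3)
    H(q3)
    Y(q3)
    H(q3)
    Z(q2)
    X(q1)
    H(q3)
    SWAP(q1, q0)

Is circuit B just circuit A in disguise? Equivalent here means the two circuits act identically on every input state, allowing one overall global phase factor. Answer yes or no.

No — the two circuits implement different unitaries, even allowing a global phase.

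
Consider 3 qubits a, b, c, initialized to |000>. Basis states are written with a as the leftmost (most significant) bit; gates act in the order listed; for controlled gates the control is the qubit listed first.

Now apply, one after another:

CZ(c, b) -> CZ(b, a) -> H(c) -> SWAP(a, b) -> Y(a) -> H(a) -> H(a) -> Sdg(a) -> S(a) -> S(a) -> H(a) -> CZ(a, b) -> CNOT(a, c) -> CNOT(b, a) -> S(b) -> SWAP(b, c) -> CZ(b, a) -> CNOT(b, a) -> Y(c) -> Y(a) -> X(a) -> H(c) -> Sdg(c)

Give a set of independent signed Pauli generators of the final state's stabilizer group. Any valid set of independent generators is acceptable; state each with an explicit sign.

One valid set of independent stabilizer generators is +XZI, +ZXI, +IIY (any independent generating set of the same group is equally correct).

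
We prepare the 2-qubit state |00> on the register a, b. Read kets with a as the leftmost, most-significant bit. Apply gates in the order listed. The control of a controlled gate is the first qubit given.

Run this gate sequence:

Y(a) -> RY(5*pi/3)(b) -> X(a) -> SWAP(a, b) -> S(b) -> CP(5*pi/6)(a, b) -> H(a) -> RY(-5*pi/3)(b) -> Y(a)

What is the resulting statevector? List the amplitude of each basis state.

The final amplitudes are sqrt(6)/8 + 3*sqrt(2)/8 on |00>, sqrt(2)/8 + sqrt(6)/8 on |01>, -3*sqrt(2)/8 + sqrt(6)/8 on |10>, -sqrt(6)/8 + sqrt(2)/8 on |11>.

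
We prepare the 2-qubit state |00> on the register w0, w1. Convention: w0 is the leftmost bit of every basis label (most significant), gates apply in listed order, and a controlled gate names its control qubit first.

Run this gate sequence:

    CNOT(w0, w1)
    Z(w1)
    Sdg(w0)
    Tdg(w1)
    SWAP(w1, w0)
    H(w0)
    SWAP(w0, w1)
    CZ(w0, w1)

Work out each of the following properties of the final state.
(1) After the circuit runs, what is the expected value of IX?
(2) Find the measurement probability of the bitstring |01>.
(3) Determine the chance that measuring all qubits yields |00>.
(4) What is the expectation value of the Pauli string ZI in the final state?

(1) In the final state, IX has expectation 1.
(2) A full measurement returns |01> with probability 1/2.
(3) A full measurement returns |00> with probability 1/2.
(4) In the final state, ZI has expectation 1.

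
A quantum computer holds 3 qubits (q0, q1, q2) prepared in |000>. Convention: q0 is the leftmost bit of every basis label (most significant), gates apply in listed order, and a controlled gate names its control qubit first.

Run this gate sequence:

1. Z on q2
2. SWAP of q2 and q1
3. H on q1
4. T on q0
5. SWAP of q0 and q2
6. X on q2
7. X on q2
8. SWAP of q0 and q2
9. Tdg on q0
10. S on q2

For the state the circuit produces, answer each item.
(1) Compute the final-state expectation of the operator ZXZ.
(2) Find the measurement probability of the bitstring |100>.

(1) The expectation value of ZXZ is 1. Key observation: the block from step 4 through step 9 cancels to the identity and can be dropped.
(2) Outcome |100> occurs with probability 0.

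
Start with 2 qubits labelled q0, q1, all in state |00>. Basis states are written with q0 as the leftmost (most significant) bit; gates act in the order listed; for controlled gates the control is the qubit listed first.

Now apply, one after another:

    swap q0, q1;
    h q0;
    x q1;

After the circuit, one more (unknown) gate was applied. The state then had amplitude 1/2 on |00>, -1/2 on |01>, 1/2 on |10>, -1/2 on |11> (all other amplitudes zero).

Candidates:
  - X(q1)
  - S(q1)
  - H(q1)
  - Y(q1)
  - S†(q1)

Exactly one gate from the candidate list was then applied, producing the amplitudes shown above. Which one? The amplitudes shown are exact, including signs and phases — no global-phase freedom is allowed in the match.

The unique candidate consistent with the amplitudes is H(q1).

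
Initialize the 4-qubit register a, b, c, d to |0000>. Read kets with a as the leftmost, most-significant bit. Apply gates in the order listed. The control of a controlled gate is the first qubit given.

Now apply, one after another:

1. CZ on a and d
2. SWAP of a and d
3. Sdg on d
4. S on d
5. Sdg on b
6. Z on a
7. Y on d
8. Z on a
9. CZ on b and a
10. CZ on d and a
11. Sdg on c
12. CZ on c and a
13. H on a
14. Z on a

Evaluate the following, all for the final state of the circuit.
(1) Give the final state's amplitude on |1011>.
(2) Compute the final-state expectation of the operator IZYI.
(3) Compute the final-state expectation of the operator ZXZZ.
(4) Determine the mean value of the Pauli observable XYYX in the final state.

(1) The amplitude on |1011> is 0.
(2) The observable IZYI averages to 0.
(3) The observable ZXZZ averages to 0.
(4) In the final state, XYYX has expectation 0.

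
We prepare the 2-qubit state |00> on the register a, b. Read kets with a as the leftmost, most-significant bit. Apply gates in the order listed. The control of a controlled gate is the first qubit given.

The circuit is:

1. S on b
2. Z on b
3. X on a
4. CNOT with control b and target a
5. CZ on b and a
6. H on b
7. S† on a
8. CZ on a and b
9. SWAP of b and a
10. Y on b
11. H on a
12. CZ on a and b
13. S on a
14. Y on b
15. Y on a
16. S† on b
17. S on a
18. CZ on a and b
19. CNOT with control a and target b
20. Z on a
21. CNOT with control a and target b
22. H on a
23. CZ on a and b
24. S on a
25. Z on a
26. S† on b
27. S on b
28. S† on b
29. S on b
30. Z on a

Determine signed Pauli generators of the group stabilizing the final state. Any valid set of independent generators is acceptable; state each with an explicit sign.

The final state is stabilized by the group generated by -YI, -IZ; other independent generating sets are equally valid. Key observation: steps 25-30 multiply out to the identity, so the circuit reduces to the remaining gates.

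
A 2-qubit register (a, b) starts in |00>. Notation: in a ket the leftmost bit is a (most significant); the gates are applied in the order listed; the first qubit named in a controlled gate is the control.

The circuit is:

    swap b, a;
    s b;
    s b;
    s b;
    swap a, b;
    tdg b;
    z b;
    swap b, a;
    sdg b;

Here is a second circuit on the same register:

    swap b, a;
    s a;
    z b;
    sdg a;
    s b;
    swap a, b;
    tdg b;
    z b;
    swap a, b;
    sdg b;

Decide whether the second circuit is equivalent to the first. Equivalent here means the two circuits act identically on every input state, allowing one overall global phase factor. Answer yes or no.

Yes: on every input state the two circuits agree up to one overall phase factor.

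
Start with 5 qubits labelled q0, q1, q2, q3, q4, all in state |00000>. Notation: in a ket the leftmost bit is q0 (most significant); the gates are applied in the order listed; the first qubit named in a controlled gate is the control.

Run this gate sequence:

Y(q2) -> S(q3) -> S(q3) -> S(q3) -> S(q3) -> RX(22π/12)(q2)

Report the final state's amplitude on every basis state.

After the circuit, the state carries amplitude -sqrt(2)/4 + sqrt(6)/4 on |00000>, I*(-sqrt(6) - sqrt(2))/4 on |00100>, and 0 on every other basis state. Key observation: the block from step 2 through step 5 cancels to the identity and can be dropped.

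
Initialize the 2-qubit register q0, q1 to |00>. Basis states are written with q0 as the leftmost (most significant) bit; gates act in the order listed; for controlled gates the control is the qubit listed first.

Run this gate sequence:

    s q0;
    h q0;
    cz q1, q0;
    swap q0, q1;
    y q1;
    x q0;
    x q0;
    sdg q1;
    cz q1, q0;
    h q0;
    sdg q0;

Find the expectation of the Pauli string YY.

In the final state, YY has expectation -1.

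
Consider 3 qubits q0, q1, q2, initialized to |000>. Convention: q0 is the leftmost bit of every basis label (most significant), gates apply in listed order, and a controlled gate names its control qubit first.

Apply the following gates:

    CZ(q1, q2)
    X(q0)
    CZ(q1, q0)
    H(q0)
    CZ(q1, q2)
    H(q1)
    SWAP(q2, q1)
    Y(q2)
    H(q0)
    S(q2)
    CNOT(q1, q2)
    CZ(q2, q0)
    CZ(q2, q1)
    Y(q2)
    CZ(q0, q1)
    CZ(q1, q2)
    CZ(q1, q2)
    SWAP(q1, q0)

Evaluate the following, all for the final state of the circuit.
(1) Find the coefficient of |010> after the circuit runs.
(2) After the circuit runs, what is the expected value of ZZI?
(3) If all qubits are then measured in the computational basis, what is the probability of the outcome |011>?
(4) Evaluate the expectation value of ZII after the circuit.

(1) |010> carries amplitude -sqrt(2)*I/2 in the final state. Key observation: the block from step 16 through step 17 cancels to the identity and can be dropped.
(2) In the final state, ZZI has expectation -1.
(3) The probability of measuring |011> is 1/2.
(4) The expectation value of ZII is 1.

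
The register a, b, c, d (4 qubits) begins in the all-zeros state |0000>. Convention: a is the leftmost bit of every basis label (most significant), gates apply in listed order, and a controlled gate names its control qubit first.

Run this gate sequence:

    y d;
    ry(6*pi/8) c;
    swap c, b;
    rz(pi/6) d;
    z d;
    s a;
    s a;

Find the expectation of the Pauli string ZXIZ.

The expectation value of ZXIZ is -sqrt(2)/2.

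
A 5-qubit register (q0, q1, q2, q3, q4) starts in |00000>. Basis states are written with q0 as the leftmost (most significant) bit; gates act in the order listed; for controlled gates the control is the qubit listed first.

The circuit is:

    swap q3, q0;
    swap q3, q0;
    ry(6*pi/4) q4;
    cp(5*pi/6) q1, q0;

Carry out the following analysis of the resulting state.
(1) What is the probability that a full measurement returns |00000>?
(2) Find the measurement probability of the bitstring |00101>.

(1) The probability of measuring |00000> is 1/2. Key observation: steps 1-2 multiply out to the identity, so the circuit reduces to the remaining gates.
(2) A full measurement returns |00101> with probability 0.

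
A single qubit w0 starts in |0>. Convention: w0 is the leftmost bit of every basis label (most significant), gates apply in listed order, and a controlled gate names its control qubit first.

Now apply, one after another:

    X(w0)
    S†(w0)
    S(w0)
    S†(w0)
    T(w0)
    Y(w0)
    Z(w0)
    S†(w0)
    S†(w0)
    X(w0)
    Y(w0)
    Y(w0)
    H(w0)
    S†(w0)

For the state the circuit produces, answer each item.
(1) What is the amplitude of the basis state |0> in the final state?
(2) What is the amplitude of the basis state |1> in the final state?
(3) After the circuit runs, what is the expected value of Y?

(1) The amplitude on |0> is -sqrt(2)*exp(I*pi/4)/2. Key observation: steps 3-4 multiply out to the identity, so the circuit reduces to the remaining gates.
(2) The amplitude on |1> is -sqrt(2)*exp(3*I*pi/4)/2.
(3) The observable Y averages to 1.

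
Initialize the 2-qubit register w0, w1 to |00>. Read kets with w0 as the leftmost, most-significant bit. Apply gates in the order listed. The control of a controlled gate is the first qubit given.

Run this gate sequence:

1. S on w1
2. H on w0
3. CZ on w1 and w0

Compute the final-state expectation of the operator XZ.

The observable XZ averages to 1.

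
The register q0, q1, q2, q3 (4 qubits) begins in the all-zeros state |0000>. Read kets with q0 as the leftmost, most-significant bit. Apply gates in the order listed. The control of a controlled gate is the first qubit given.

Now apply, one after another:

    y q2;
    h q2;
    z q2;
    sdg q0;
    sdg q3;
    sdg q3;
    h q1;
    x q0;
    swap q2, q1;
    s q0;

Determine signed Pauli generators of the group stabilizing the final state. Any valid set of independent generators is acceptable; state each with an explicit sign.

The final state is stabilized by the group generated by +IXII, +IIXI, -ZIII, +IIIZ; other independent generating sets are equally valid.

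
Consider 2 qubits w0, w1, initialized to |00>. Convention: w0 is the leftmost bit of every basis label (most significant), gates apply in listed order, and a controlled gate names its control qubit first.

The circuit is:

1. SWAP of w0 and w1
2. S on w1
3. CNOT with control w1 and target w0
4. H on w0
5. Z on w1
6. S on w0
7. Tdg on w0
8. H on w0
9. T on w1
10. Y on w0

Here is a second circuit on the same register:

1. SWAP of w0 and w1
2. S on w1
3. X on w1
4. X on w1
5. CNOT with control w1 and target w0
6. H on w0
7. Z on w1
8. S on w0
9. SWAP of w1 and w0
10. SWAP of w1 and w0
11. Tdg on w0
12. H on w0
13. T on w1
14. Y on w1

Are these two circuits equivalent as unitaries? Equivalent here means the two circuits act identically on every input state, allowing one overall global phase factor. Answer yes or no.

No, they are not equivalent — no single phase factor reconciles the two unitaries.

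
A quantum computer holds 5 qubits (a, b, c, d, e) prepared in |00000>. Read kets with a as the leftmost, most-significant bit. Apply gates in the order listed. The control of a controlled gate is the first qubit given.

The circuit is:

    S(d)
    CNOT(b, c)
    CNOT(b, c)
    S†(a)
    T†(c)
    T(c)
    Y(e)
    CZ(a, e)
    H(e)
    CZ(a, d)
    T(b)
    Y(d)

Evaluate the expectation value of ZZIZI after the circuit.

In the final state, ZZIZI has expectation -1. Key observation: the block from step 2 through step 3 cancels to the identity and can be dropped.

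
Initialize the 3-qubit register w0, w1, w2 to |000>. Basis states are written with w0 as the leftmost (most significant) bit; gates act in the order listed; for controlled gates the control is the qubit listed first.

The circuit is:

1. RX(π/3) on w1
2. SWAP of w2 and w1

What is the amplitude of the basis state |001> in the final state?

The final state's coefficient on |001> equals -I/2.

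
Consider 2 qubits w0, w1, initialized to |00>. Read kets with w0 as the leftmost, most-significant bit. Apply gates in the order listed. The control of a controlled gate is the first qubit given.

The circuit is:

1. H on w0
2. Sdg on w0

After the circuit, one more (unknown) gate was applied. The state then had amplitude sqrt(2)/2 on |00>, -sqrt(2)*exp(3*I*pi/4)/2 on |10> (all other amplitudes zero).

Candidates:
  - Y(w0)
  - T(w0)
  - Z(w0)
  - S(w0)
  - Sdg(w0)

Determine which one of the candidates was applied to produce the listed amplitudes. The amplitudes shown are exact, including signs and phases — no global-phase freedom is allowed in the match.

It was T(w0) that produced the state shown.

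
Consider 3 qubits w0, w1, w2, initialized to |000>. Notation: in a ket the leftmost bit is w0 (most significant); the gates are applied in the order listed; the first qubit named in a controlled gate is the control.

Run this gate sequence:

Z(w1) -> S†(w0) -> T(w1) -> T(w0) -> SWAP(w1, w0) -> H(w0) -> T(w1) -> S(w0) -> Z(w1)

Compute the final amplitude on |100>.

The final state's coefficient on |100> equals sqrt(2)*I/2.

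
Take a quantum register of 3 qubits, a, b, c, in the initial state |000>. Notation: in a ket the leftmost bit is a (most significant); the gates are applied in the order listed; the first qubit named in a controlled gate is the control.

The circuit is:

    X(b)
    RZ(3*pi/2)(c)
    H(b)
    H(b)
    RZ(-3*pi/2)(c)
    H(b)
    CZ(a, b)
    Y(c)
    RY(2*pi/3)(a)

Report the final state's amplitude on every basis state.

The final amplitudes are 0 on |000>, sqrt(2)*I/4 on |001>, 0 on |010>, -sqrt(2)*I/4 on |011>, 0 on |100>, sqrt(6)*I/4 on |101>, 0 on |110>, -sqrt(6)*I/4 on |111>. Key observation: gates 2-5 undo each other exactly, leaving only the rest of the circuit to track.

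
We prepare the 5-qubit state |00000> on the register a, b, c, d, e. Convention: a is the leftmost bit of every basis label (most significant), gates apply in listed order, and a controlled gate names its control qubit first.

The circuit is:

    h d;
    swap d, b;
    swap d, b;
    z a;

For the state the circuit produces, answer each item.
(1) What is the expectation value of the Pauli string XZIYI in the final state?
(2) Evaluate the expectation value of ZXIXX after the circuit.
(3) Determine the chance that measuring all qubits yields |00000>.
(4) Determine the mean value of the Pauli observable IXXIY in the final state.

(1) The expectation value of XZIYI is 0. Key observation: gates 2-3 undo each other exactly, leaving only the rest of the circuit to track.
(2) The expectation value of ZXIXX is 0.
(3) A full measurement returns |00000> with probability 1/2.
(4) In the final state, IXXIY has expectation 0.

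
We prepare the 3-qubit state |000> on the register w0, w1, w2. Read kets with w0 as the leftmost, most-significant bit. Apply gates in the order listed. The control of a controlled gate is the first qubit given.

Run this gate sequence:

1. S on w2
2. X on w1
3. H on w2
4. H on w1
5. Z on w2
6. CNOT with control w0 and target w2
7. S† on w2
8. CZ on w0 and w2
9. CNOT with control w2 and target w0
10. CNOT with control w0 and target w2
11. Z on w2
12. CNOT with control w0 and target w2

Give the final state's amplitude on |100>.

|100> carries amplitude 0 in the final state.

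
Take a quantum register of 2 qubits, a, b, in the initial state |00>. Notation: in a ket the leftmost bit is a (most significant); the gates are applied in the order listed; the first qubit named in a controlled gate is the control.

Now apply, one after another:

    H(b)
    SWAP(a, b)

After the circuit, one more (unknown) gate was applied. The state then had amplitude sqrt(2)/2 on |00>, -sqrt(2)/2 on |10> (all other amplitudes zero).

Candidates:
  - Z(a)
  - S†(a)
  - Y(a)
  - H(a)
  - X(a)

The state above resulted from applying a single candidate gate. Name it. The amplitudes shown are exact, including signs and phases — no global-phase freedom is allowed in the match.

The applied gate was Z(a).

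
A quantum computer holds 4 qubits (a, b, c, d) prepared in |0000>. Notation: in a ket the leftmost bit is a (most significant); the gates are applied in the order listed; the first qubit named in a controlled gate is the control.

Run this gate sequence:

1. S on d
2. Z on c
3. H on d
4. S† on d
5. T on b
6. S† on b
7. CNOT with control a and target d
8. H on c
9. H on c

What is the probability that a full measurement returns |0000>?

The probability of measuring |0000> is 1/2.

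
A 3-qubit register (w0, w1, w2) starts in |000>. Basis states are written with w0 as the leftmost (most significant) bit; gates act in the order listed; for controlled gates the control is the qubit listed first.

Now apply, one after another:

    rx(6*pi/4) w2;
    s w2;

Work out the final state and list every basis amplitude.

The resulting statevector has amplitude -sqrt(2)/2 on |000>, sqrt(2)/2 on |001>, and 0 on every other basis state.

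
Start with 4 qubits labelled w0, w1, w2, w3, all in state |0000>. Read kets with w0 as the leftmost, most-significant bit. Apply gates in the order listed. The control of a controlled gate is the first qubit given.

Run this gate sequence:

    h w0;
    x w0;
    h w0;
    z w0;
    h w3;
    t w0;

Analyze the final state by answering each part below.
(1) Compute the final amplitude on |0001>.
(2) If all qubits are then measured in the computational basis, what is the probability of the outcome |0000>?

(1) The final state's coefficient on |0001> equals sqrt(2)/2. Key observation: gates 1-4 undo each other exactly, leaving only the rest of the circuit to track.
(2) The probability of measuring |0000> is 1/2.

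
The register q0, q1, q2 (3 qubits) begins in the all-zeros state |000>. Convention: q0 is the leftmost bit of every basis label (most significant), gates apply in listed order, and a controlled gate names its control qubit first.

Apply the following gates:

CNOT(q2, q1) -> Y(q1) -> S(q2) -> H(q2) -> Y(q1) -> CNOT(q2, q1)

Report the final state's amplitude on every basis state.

After the circuit, the state carries amplitude sqrt(2)/2 on |000>, sqrt(2)/2 on |011>, and 0 on every other basis state.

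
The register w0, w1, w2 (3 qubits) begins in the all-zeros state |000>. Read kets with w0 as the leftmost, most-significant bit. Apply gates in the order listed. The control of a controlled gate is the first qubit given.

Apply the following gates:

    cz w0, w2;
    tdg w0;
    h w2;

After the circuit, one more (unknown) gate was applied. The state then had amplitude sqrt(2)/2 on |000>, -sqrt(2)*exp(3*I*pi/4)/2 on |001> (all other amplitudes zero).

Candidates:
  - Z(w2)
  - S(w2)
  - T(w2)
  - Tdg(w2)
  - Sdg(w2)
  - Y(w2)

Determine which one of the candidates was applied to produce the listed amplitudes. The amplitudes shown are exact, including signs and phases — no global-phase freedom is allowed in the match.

The applied gate was Tdg(w2).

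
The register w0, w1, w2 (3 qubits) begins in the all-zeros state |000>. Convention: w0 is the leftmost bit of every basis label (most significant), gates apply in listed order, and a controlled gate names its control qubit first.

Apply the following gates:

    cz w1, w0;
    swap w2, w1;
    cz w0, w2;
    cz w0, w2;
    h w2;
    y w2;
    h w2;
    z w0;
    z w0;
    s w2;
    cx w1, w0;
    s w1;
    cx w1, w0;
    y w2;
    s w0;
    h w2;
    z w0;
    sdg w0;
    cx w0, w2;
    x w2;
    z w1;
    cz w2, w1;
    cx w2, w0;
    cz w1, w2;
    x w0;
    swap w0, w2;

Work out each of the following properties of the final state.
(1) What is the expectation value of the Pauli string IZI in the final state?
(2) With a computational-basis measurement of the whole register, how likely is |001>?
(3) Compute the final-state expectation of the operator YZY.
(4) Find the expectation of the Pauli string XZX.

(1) In the final state, IZI has expectation 1. Key observation: gates 3-4 undo each other exactly, leaving only the rest of the circuit to track.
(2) The probability of measuring |001> is 1/2.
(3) In the final state, YZY has expectation 1.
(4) The observable XZX averages to 1.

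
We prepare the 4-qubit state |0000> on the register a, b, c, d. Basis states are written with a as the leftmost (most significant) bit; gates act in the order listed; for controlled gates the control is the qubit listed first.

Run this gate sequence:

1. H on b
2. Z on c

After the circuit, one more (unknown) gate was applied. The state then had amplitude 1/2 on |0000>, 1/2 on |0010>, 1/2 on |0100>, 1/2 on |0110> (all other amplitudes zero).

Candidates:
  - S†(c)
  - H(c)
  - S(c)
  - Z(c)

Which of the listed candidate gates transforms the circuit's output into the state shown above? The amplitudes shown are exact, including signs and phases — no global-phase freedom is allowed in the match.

The applied gate was H(c).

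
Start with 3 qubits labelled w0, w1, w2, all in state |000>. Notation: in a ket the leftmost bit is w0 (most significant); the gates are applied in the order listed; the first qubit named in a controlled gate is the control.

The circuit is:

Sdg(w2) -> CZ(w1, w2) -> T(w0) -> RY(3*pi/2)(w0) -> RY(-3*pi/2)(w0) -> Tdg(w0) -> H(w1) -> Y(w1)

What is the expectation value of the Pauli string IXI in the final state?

In the final state, IXI has expectation -1. Key observation: steps 3-6 multiply out to the identity, so the circuit reduces to the remaining gates.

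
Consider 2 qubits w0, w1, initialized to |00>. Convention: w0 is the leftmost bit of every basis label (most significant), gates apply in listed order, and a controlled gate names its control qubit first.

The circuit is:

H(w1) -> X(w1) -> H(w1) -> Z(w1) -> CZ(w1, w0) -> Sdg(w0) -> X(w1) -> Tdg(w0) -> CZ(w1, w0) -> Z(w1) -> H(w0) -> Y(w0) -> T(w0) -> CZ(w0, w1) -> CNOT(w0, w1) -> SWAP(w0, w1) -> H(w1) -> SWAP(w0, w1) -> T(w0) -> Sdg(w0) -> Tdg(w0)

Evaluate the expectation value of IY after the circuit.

The expectation value of IY is 0. Key observation: gates 1-4 undo each other exactly, leaving only the rest of the circuit to track.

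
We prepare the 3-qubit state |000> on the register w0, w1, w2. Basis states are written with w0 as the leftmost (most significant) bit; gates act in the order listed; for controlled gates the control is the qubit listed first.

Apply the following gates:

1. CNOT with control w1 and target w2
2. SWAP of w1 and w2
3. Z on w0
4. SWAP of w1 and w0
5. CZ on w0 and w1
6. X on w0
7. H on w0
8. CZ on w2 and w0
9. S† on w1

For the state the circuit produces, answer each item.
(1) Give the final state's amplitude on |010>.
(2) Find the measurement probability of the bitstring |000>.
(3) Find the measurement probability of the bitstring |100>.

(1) |010> carries amplitude 0 in the final state.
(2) Outcome |000> occurs with probability 1/2.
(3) A full measurement returns |100> with probability 1/2.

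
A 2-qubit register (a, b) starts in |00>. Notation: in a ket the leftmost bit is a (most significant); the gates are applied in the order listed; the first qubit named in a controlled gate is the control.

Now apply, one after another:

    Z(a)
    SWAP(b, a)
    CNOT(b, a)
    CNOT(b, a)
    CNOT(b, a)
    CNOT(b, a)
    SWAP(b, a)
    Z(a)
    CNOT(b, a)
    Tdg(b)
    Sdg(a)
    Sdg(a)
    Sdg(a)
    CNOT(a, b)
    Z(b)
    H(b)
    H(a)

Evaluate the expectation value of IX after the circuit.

The observable IX averages to 1. Key observation: the block from step 1 through step 8 cancels to the identity and can be dropped.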